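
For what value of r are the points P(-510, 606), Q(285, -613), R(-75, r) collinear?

-61

The three points are collinear iff det[PQ; PR] = 0.
This determinant is linear in r: (795)r + (48495) = 0, so r = -61.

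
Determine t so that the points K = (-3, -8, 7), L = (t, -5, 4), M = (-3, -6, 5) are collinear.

-3

Direction KM = (0, 2, -2). From the y-coordinate of L, the parameter along the line is τ = (-5 − (-8))/2 = 3/2.
Then t = (-3) + 3/2·(0) = -3.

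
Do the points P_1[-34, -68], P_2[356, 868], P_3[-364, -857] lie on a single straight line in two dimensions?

P_1P_2 = (390, 936), P_1P_3 = (-330, -789).
Twice the signed area of △P_1P_2P_3 is (390)(-789) − (936)(-330) = 1170.
The area is nonzero, so the three points are not collinear.

No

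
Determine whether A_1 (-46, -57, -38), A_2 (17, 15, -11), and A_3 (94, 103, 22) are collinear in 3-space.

A_1A_2 = (63, 72, 27), A_1A_3 = (140, 160, 60).
Each component of A_1A_3 is 20/9 times the corresponding component of A_1A_2, so A_1A_3 = 20/9·A_1A_2 and the points are collinear.

Yes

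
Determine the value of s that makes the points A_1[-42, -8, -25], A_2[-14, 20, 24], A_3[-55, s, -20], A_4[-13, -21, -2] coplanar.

21

Normal to plane A_1A_2A_4: n = (1281, 777, -1176); plane equation n·P = -30618.
Requiring n·A_3 = -30618: (777)s + (-46935) = -30618.
So s = 21.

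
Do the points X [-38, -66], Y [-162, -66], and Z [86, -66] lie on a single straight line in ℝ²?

XY = (-124, 0), XZ = (124, 0).
Checking proportionality: XZ = -1·XY, so the vectors are parallel and the points are collinear.

Yes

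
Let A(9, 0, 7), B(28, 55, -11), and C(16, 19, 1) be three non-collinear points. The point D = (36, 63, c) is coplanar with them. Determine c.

-11

Coplanarity requires AB · (AC × AD) = 0.
AB = (19, 55, -18), AC = (7, 19, -6); the triple product is linear in c with coefficient -24 and constant term -264.
Setting it to zero: c = -11.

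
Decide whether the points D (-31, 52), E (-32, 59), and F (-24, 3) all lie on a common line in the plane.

Yes

DE = (-1, 7), DF = (7, -49).
det[DE; DF] = (-1)(-49) − (7)(7) = 0.
The determinant is zero, so the points are collinear.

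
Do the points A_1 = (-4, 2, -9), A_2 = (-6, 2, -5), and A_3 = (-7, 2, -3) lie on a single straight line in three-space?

Yes

A_1A_2 = (-2, 0, 4), A_1A_3 = (-3, 0, 6).
A_1A_2 × A_1A_3 = (0, 0, 0).
The cross product vanishes, so the three points are collinear.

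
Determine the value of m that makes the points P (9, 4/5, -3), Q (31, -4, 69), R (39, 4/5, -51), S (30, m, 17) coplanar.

Normal to plane PQR: n = (1152/5, 3216, 144); plane equation n·X = 21072/5.
Requiring n·S = 21072/5: (3216)m + (9360) = 21072/5.
So m = -8/5.

-8/5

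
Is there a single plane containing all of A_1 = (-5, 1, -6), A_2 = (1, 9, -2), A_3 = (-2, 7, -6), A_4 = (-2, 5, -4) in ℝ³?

With A_1 as base: A_1A_2 = (6, 8, 4), A_1A_3 = (3, 6, 0), A_1A_4 = (3, 4, 2).
A_1A_3 × A_1A_4 = (12, -6, -6).
A_1A_2 · (A_1A_3 × A_1A_4) = 0.
The scalar triple product vanishes, so the four points are coplanar.

Yes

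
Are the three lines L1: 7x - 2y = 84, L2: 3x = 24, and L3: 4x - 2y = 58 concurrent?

No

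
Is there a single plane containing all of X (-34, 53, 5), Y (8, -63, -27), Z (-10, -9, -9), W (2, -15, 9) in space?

With X as base: XY = (42, -116, -32), XZ = (24, -62, -14), XW = (36, -68, 4).
XZ × XW = (-1200, -600, 600).
XY · (XZ × XW) = 0.
The scalar triple product vanishes, so the four points are coplanar.

Yes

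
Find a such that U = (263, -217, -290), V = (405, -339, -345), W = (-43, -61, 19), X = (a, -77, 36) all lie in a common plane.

The points are coplanar iff UV · (UW × UX) = 0.
Expanding, this is linear in a: (-29118)a + (-1077366) = 0.
So a = -37.

-37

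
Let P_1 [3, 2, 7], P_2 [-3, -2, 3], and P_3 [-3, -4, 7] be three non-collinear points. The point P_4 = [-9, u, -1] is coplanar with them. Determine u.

The plane through P_1, P_2, P_3 has equation −24x + 24y + 12z = 60.
Substituting P_4: (24)u + (204) = 60, so u = -6.

-6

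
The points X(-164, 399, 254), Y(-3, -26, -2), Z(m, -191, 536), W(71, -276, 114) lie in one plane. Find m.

10

Coplanarity ⇔ det[XY; XZ; XW] = 0.
Expanding, this is linear in m: (113300)m + (-1133000) = 0.
So m = 10.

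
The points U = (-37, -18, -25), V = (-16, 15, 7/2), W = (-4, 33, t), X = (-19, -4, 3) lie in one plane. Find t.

20

The points are coplanar iff UV · (UW × UX) = 0.
Expanding, this is linear in t: (300)t + (-6000) = 0.
So t = 20.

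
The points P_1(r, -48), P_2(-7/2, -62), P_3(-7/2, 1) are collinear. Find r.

The three points are collinear iff det[P_1P_2; P_1P_3] = 0.
This determinant is linear in r: (-63)r + (-441/2) = 0, so r = -7/2.

-7/2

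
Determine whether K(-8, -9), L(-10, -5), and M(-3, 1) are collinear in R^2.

No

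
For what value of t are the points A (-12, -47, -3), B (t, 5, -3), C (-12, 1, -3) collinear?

Collinearity requires AB × AC = 0; each component is linear in t.
The z-component gives (48)t + (576) = 0, so t = -12.
The remaining components then also vanish.

-12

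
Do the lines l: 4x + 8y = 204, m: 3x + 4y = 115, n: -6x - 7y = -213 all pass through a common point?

Intersecting l and m: solving the 2×2 system gives (x, y) = (13, 19).
Substitute into n: (-6)(13) + (-7)(19) = -211.
But n requires -213 ≠ -211, so the three lines have no common point.

No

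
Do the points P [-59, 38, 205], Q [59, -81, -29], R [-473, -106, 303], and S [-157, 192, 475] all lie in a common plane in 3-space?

No

The four points are coplanar iff the 3×3 determinant with rows PQ, PR, PS is zero.
Rows: (118, -119, -234), (-414, -144, 98), (-98, 154, 270).
Expanding along the first row: (118)(-53972) − (-119)(-102176) + (-234)(-77868) = -306528.
Nonzero ⇒ not coplanar.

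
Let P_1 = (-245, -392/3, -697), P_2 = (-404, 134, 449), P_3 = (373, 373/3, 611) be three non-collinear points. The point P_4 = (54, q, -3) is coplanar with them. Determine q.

Coplanarity requires P_1P_2 · (P_1P_3 × P_1P_4) = 0.
P_1P_2 = (-159, 794/3, 1146), P_1P_3 = (618, 255, 1308); the triple product is linear in q with coefficient 916200 and constant term -5802600.
Setting it to zero: q = 19/3.

19/3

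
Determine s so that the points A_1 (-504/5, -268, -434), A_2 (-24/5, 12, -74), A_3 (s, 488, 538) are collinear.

792/5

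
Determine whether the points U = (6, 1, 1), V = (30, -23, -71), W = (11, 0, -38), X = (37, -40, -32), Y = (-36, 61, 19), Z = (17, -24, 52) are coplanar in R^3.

The plane through U, V, W has normal n = UV × UW = (864, 576, 96) and equation n·P = 5856.
Checking the remaining points: n·X = 5856, n·Y = 5856, n·Z = 5856.
All equal 5856, so all 6 points lie in one plane.

Yes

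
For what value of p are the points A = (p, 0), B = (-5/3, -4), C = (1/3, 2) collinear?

-1/3

The three points are collinear iff det[AB; AC] = 0.
This determinant is linear in p: (-6)p + (-2) = 0, so p = -1/3.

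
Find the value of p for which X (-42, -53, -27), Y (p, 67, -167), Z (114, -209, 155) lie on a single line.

-162

Direction XZ = (156, -156, 182). From the y-coordinate of Y, the parameter along the line is τ = (67 − (-53))/(-156) = -10/13.
Then p = (-42) + (-10/13)·(156) = -162.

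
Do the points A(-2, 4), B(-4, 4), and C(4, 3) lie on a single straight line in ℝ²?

AB = (-2, 0), AC = (6, -1).
det[AB; AC] = (-2)(-1) − (0)(6) = 2.
The determinant is nonzero, so they are not collinear.

No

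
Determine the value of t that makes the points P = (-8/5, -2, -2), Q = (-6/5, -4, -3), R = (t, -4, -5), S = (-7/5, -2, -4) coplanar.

-1

The points are coplanar iff PQ · (PR × PS) = 0.
Expanding, this is linear in t: (-4)t + (-4) = 0.
So t = -1.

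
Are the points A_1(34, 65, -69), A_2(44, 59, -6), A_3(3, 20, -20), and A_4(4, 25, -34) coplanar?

No

A normal to the plane through A_1, A_2, A_3 is n = A_1A_2 × A_1A_3 = (2541, -2443, -636).
The plane has equation n·P = -28517. For A_4: n·A_4 = -29287.
-29287 ≠ -28517, so A_4 is off the plane.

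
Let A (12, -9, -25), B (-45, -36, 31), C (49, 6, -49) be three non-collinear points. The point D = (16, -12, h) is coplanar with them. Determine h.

-5

Coplanarity requires AB · (AC × AD) = 0.
AB = (-57, -27, 56), AC = (37, 15, -24); the triple product is linear in h with coefficient 144 and constant term 720.
Setting it to zero: h = -5.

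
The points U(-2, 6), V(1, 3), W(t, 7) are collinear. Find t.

-3

The three points are collinear iff det[UV; UW] = 0.
This determinant is linear in t: (3)t + (9) = 0, so t = -3.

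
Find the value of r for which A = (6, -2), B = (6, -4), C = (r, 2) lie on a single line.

6

Collinearity: (C − A) must be parallel to (B − A) = (0, -2).
Cross-multiplying the components: (r − 6)·(-2) = (4)·(0).
Solving gives r = 6.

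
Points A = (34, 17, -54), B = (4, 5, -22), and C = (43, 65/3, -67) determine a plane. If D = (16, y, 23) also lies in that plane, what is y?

-25/3

The plane through A, B, C has equation (20/3)x − 102y − 32z = 662/3.
Substituting D: (-102)y + (-1888/3) = 662/3, so y = -25/3.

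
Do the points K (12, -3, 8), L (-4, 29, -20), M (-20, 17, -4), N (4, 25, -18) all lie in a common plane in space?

The four points are coplanar iff the 3×3 determinant with rows KL, KM, KN is zero.
Rows: (-16, 32, -28), (-32, 20, -12), (-8, 28, -26).
Expanding along the first row: (-16)(-184) − (32)(736) + (-28)(-736) = 0.
Zero determinant ⇒ coplanar.

Yes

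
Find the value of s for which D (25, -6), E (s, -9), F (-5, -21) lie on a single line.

19

Collinearity: (E − D) must be parallel to (F − D) = (-30, -15).
Cross-multiplying the components: (s − 25)·(-15) = (-3)·(-30).
Solving gives s = 19.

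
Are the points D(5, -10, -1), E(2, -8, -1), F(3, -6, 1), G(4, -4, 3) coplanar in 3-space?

Yes

With D as base: DE = (-3, 2, 0), DF = (-2, 4, 2), DG = (-1, 6, 4).
DF × DG = (4, 6, -8).
DE · (DF × DG) = 0.
The scalar triple product vanishes, so the four points are coplanar.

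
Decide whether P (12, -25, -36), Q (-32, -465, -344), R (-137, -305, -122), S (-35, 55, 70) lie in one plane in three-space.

Yes

The four points are coplanar iff the 3×3 determinant with rows PQ, PR, PS is zero.
Rows: (-44, -440, -308), (-149, -280, -86), (-47, 80, 106).
Expanding along the first row: (-44)(-22800) − (-440)(-19836) + (-308)(-25080) = 0.
Zero determinant ⇒ coplanar.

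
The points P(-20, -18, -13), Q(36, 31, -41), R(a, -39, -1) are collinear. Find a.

-44

Direction PQ = (56, 49, -28). From the y-coordinate of R, the parameter along the line is τ = (-39 − (-18))/49 = -3/7.
Then a = (-20) + (-3/7)·(56) = -44.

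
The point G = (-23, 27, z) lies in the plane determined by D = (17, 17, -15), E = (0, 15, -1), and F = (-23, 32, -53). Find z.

Coplanarity requires DE · (DF × DG) = 0.
DE = (-17, -2, 14), DF = (-40, 15, -38); the triple product is linear in z with coefficient -335 and constant term -11725.
Setting it to zero: z = -35.

-35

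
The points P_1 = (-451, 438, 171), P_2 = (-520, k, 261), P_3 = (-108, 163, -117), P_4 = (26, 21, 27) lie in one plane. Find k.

Normal to plane P_1P_3P_4: n = (-80496, -87984, -11856); plane equation n·P = -4260672.
Requiring n·P_2 = -4260672: (-87984)k + (38763504) = -4260672.
So k = 489.

489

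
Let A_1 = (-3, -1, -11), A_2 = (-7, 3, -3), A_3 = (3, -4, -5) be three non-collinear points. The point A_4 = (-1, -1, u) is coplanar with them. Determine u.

A normal to the plane is n = A_1A_2 × A_1A_3 = (48, 72, -12).
A_4 lies in the plane iff n · A_1A_4 = 0.
This gives (-12)u + (-36) = 0, so u = -3.

-3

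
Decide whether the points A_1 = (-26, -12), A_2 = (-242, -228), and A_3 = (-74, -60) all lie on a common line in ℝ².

A_1A_2 = (-216, -216), A_1A_3 = (-48, -48).
Twice the signed area of △A_1A_2A_3 is (-216)(-48) − (-216)(-48) = 0.
The triangle is degenerate (zero area), so the points are collinear.

Yes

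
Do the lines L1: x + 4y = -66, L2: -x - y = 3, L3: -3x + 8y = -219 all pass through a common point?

No

Intersecting L1 and L2: solving the 2×2 system gives (x, y) = (18, -21).
Substitute into L3: (-3)(18) + (8)(-21) = -222.
But L3 requires -219 ≠ -222, so the three lines have no common point.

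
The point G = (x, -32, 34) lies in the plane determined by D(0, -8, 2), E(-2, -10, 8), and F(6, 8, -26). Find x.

-4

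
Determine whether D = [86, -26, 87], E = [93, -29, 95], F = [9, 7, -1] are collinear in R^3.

DE = (7, -3, 8), DF = (-77, 33, -88).
Each component of DF is -11 times the corresponding component of DE, so DF = -11·DE and the points are collinear.

Yes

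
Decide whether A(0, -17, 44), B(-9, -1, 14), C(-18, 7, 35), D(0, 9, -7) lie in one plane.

With A as base: AB = (-9, 16, -30), AC = (-18, 24, -9), AD = (0, 26, -51).
AC × AD = (-990, -918, -468).
AB · (AC × AD) = 8262.
Since 8262 ≠ 0, the four points are not coplanar.

No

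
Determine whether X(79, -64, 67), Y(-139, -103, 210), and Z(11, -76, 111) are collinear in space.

XY = (-218, -39, 143), XZ = (-68, -12, 44).
XY × XZ = (0, -132, -36).
The cross product is nonzero, so the points do not lie on one line.

No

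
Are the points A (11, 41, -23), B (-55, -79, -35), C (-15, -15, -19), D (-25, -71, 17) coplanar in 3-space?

Yes

The four points are coplanar iff the 3×3 determinant with rows AB, AC, AD is zero.
Rows: (-66, -120, -12), (-26, -56, 4), (-36, -112, 40).
Expanding along the first row: (-66)(-1792) − (-120)(-896) + (-12)(896) = 0.
Zero determinant ⇒ coplanar.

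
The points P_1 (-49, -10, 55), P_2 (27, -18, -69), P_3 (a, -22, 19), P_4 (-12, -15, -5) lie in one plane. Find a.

Normal to plane P_1P_2P_4: n = (-140, -28, -84); plane equation n·P = 2520.
Requiring n·P_3 = 2520: (-140)a + (-980) = 2520.
So a = -25.

-25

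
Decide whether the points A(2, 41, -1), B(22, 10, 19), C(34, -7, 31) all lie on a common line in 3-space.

AB = (20, -31, 20), AC = (32, -48, 32).
Comparing components 2 and 3: (-31)(32) − (20)(-48) = -32 ≠ 0, so AB and AC are not parallel and the points are not collinear.

No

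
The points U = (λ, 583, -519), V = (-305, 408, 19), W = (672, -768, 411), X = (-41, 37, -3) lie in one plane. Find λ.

-596

The points are coplanar iff UV · (UW × UX) = 0.
Expanding, this is linear in λ: (-171304)λ + (-102097184) = 0.
So λ = -596.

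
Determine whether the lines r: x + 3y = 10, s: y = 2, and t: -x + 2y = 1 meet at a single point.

Lines aᵢx + bᵢy = cᵢ with pairwise distinct directions are concurrent exactly when det[aᵢ bᵢ cᵢ] = 0.
Here the determinant is 1.
Nonzero, so no common point exists.

No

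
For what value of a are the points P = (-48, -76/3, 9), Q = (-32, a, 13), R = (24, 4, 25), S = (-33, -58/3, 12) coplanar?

-56/3

Coplanarity ⇔ det[PQ; PR; PS] = 0.
Expanding, this is linear in a: (24)a + (448) = 0.
So a = -56/3.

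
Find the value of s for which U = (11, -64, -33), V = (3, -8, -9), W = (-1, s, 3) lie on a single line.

Collinearity requires UV × UW = 0; each component is linear in s.
The x-component gives (-24)s + (480) = 0, so s = 20.
The remaining components then also vanish.

20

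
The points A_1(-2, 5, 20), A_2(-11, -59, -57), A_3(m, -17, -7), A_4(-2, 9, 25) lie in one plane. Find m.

-7/2

Coplanarity ⇔ det[A_1A_2; A_1A_3; A_1A_4] = 0.
Expanding, this is linear in m: (12)m + (42) = 0.
So m = -7/2.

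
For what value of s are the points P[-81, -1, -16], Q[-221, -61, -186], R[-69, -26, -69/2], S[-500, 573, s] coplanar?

Coplanarity ⇔ det[PQ; PR; PS] = 0.
Expanding, this is linear in s: (4220)s + (-1274440) = 0.
So s = 302.

302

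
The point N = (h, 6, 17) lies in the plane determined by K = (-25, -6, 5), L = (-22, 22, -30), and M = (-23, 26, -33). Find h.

A normal to the plane is n = KL × KM = (56, 44, 40).
N lies in the plane iff n · KN = 0.
This gives (56)h + (2408) = 0, so h = -43.

-43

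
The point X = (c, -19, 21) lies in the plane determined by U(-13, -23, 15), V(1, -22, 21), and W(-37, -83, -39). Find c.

-5

The plane through U, V, W has equation 306x + 612y − 816z = -30294.
Substituting X: (306)c + (-28764) = -30294, so c = -5.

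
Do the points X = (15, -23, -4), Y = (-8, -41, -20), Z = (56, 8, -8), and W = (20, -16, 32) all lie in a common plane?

No

With X as base: XY = (-23, -18, -16), XZ = (41, 31, -4), XW = (5, 7, 36).
XZ × XW = (1144, -1496, 132).
XY · (XZ × XW) = -1496.
Since -1496 ≠ 0, the four points are not coplanar.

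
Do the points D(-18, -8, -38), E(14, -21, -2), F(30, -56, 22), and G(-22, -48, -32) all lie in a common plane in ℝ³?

No

The four points are coplanar iff the 3×3 determinant with rows DE, DF, DG is zero.
Rows: (32, -13, 36), (48, -48, 60), (-4, -40, 6).
Expanding along the first row: (32)(2112) − (-13)(528) + (36)(-2112) = -1584.
Nonzero ⇒ not coplanar.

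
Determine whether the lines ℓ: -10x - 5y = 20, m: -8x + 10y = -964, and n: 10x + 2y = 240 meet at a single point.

No

The three lines meet at one point iff the augmented coefficient matrix [aᵢ bᵢ cᵢ] has rank < 3, i.e. its determinant vanishes.
Here the determinant is -7000.
Nonzero, so no common point exists.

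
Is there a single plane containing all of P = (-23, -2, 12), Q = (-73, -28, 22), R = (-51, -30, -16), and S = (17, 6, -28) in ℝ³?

Yes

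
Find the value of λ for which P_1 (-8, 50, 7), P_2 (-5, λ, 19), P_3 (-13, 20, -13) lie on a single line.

68

Collinearity requires P_1P_2 × P_1P_3 = 0; each component is linear in λ.
The x-component gives (-20)λ + (1360) = 0, so λ = 68.
The remaining components then also vanish.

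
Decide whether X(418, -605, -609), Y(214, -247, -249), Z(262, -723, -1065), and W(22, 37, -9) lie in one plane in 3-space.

The four points are coplanar iff the 3×3 determinant with rows XY, XZ, XW is zero.
Rows: (-204, 358, 360), (-156, -118, -456), (-396, 642, 600).
Expanding along the first row: (-204)(221952) − (358)(-274176) + (360)(-146880) = 0.
Zero determinant ⇒ coplanar.

Yes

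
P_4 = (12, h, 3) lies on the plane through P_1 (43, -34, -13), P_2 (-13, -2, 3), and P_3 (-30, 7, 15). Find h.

A normal to the plane is n = P_1P_2 × P_1P_3 = (240, 400, 40).
P_4 lies in the plane iff n · P_1P_4 = 0.
This gives (400)h + (6800) = 0, so h = -17.

-17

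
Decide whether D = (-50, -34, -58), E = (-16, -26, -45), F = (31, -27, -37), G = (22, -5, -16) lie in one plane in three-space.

A normal to the plane through D, E, F is n = DE × DF = (77, 339, -410).
The plane has equation n·P = 8404. For G: n·G = 6559.
6559 ≠ 8404, so G is off the plane.

No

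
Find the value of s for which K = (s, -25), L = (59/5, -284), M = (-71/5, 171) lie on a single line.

The three points are collinear iff det[KL; KM] = 0.
This determinant is linear in s: (-455)s + (-1365) = 0, so s = -3.

-3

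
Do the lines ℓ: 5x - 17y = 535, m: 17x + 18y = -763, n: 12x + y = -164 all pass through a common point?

No

The three lines meet at one point iff the augmented coefficient matrix [aᵢ bᵢ cᵢ] has rank < 3, i.e. its determinant vanishes.
Here the determinant is -9154.
Nonzero, so no common point exists.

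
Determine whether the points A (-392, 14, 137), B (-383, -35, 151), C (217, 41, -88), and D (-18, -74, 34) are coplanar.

No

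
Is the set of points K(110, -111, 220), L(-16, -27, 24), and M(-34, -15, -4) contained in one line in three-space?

Yes

KL = (-126, 84, -196), KM = (-144, 96, -224).
KL × KM = (0, 0, 0).
The cross product vanishes, so the three points are collinear.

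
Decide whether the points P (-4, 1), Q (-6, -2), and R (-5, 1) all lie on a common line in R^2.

PQ = (-2, -3), PR = (-1, 0).
det[PQ; PR] = (-2)(0) − (-3)(-1) = -3.
The determinant is nonzero, so they are not collinear.

No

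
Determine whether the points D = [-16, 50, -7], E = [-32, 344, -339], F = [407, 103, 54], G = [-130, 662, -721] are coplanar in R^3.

With D as base: DE = (-16, 294, -332), DF = (423, 53, 61), DG = (-114, 612, -714).
DF × DG = (-75174, 295068, 264918).
DE · (DF × DG) = 0.
The scalar triple product vanishes, so the four points are coplanar.

Yes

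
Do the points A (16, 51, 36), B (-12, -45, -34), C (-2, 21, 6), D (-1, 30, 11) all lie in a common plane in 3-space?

No

The four points are coplanar iff the 3×3 determinant with rows AB, AC, AD is zero.
Rows: (-28, -96, -70), (-18, -30, -30), (-17, -21, -25).
Expanding along the first row: (-28)(120) − (-96)(-60) + (-70)(-132) = 120.
Nonzero ⇒ not coplanar.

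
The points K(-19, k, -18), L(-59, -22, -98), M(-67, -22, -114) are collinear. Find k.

Direction LM = (-8, 0, -16). From the x-coordinate of K, the parameter along the line is τ = (-19 − (-59))/(-8) = -5.
Then k = (-22) + (-5)·(0) = -22.

-22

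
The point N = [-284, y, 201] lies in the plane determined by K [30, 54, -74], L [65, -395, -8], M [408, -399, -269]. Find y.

A normal to the plane is n = KL × KM = (117453, 31773, 153867).
N lies in the plane iff n · KN = 0.
This gives (31773)y + (3717441) = 0, so y = -117.

-117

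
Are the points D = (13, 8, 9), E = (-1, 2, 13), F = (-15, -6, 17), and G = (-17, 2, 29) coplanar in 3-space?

The four points are coplanar iff the 3×3 determinant with rows DE, DF, DG is zero.
Rows: (-14, -6, 4), (-28, -14, 8), (-30, -6, 20).
Expanding along the first row: (-14)(-232) − (-6)(-320) + (4)(-252) = 320.
Nonzero ⇒ not coplanar.

No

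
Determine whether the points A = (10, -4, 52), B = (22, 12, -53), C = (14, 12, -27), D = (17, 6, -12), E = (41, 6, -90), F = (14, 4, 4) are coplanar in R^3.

No

The plane through A, B, C has normal n = AB × AC = (416, 528, 128) and equation n·P = 8704.
Checking the remaining points: n·D = 8704, n·E = 8704, n·F = 8448.
Since n·F = 8448 ≠ 8704, F is off the plane and the points are not all coplanar.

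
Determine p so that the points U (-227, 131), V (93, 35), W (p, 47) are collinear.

53

Collinearity: (W − U) must be parallel to (V − U) = (320, -96).
Cross-multiplying the components: (p − (-227))·(-96) = (-84)·(320).
Solving gives p = 53.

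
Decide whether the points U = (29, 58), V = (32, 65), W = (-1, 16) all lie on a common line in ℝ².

No

UV = (3, 7), UW = (-30, -42).
If collinear, UW would be a scalar multiple of UV. But (3)·(-42) ≠ (7)·(-30) (difference 84), so they are not parallel; the points are not collinear.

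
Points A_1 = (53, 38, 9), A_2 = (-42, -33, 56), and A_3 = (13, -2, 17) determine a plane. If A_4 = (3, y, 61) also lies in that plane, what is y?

A normal to the plane is n = A_1A_2 × A_1A_3 = (1312, -1120, 960).
A_4 lies in the plane iff n · A_1A_4 = 0.
This gives (-1120)y + (26880) = 0, so y = 24.

24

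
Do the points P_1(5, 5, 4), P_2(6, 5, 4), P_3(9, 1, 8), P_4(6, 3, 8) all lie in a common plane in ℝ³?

No

With P_1 as base: P_1P_2 = (1, 0, 0), P_1P_3 = (4, -4, 4), P_1P_4 = (1, -2, 4).
P_1P_3 × P_1P_4 = (-8, -12, -4).
P_1P_2 · (P_1P_3 × P_1P_4) = -8.
Since -8 ≠ 0, the four points are not coplanar.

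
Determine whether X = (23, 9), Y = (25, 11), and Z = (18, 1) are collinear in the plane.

No

XY = (2, 2), XZ = (-5, -8).
det[XY; XZ] = (2)(-8) − (2)(-5) = -6.
The determinant is nonzero, so they are not collinear.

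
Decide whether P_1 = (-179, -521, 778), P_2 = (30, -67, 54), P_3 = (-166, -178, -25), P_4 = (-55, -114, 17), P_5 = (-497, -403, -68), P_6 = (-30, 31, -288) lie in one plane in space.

The plane through P_1, P_2, P_3 has normal n = P_1P_2 × P_1P_3 = (-116230, 158415, 65785) and equation n·P = -10548315.
Checking the remaining points: n·P_4 = -10548315, n·P_5 = -10548315, n·P_6 = -10548315.
All equal -10548315, so all 6 points lie in one plane.

Yes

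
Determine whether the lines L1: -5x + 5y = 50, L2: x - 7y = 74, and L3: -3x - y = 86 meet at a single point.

Yes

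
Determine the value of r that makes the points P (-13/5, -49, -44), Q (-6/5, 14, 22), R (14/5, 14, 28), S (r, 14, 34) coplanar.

Normal to plane PQR: n = (378, 1278/5, -252); plane equation n·X = -12096/5.
Requiring n·S = -12096/5: (378)r + (-24948/5) = -12096/5.
So r = 34/5.

34/5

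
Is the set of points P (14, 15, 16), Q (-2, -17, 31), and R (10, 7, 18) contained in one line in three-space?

No

PQ = (-16, -32, 15), PR = (-4, -8, 2).
Comparing components 2 and 3: (-32)(2) − (15)(-8) = 56 ≠ 0, so PQ and PR are not parallel and the points are not collinear.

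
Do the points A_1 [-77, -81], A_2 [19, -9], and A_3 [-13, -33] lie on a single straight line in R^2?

Yes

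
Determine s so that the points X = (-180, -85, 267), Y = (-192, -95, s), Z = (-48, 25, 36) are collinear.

Direction XZ = (132, 110, -231). From the x-coordinate of Y, the parameter along the line is τ = (-192 − (-180))/132 = -1/11.
Then s = 267 + (-1/11)·(-231) = 288.

288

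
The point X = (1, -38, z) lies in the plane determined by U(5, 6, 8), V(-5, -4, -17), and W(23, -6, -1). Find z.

Coplanarity requires UV · (UW × UX) = 0.
UV = (-10, -10, -25), UW = (18, -12, -9); the triple product is linear in z with coefficient 300 and constant term 22200.
Setting it to zero: z = -74.

-74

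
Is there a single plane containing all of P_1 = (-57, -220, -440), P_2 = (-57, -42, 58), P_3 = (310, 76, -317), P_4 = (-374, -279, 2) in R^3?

No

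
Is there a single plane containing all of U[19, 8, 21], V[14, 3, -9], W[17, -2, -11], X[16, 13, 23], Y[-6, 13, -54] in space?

Yes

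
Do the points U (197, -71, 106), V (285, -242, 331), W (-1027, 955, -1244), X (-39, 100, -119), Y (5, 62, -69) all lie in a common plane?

The plane through U, V, W has normal n = UV × UW = (0, -156600, -119016) and equation n·P = -1497096.
Checking the remaining points: n·X = -1497096, n·Y = -1497096.
All equal -1497096, so all 5 points lie in one plane.

Yes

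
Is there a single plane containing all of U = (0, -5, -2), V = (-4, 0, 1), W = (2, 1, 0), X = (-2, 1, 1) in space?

The four points are coplanar iff the 3×3 determinant with rows UV, UW, UX is zero.
Rows: (-4, 5, 3), (2, 6, 2), (-2, 6, 3).
Expanding along the first row: (-4)(6) − (5)(10) + (3)(24) = -2.
Nonzero ⇒ not coplanar.

No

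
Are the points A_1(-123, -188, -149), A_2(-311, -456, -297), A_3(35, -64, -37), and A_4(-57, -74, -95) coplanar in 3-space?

No

With A_1 as base: A_1A_2 = (-188, -268, -148), A_1A_3 = (158, 124, 112), A_1A_4 = (66, 114, 54).
A_1A_3 × A_1A_4 = (-6072, -1140, 9828).
A_1A_2 · (A_1A_3 × A_1A_4) = -7488.
Since -7488 ≠ 0, the four points are not coplanar.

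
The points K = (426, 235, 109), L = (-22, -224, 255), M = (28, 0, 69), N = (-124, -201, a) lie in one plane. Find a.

163

Normal to plane KLM: n = (52670, -76028, -77402); plane equation n·P = -3865978.
Requiring n·N = -3865978: (-77402)a + (8750548) = -3865978.
So a = 163.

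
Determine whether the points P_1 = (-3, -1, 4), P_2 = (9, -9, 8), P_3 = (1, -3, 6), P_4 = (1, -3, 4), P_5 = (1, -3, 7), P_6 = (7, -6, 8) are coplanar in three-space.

No

The plane through P_1, P_2, P_3 has normal n = P_1P_2 × P_1P_3 = (-8, -8, 8) and equation n·P = 64.
Checking the remaining points: n·P_4 = 48, n·P_5 = 72, n·P_6 = 56.
Since n·P_4 = 48 ≠ 64, P_4 is off the plane and the points are not all coplanar.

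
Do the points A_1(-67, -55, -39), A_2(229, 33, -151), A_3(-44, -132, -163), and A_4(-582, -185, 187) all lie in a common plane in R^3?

With A_1 as base: A_1A_2 = (296, 88, -112), A_1A_3 = (23, -77, -124), A_1A_4 = (-515, -130, 226).
A_1A_3 × A_1A_4 = (-33522, 58662, -42645).
A_1A_2 · (A_1A_3 × A_1A_4) = 15984.
Since 15984 ≠ 0, the four points are not coplanar.

No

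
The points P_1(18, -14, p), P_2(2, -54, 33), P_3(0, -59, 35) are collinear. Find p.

17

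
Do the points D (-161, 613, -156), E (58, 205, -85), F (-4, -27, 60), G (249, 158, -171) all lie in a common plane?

With D as base: DE = (219, -408, 71), DF = (157, -640, 216), DG = (410, -455, -15).
DF × DG = (107880, 90915, 190965).
DE · (DF × DG) = 90915.
Since 90915 ≠ 0, the four points are not coplanar.

No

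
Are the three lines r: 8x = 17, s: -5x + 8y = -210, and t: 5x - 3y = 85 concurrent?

Lines aᵢx + bᵢy = cᵢ with pairwise distinct directions are concurrent exactly when det[aᵢ bᵢ cᵢ] = 0.
Here the determinant is -25.
Nonzero, so no common point exists.

No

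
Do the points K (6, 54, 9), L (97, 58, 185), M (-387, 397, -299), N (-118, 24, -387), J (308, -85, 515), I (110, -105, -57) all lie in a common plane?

No

The plane through K, L, M has normal n = KL × KM = (-61600, -41140, 32785) and equation n·P = -2296095.
Checking the remaining points: n·N = -6406355, n·J = 1408375, n·I = -4325045.
Since n·N = -6406355 ≠ -2296095, N is off the plane and the points are not all coplanar.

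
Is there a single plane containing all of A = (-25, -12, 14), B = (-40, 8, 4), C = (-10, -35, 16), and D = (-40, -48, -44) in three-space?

The four points are coplanar iff the 3×3 determinant with rows AB, AC, AD is zero.
Rows: (-15, 20, -10), (15, -23, 2), (-15, -36, -58).
Expanding along the first row: (-15)(1406) − (20)(-840) + (-10)(-885) = 4560.
Nonzero ⇒ not coplanar.

No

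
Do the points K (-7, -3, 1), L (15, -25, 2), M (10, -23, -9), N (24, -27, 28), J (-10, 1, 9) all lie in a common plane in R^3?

The plane through K, L, M has normal n = KL × KM = (240, 237, -66) and equation n·P = -2457.
Checking the remaining points: n·N = -2487, n·J = -2757.
Since n·N = -2487 ≠ -2457, N is off the plane and the points are not all coplanar.

No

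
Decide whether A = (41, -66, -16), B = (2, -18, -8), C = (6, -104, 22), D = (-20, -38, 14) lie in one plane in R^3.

The four points are coplanar iff the 3×3 determinant with rows AB, AC, AD is zero.
Rows: (-39, 48, 8), (-35, -38, 38), (-61, 28, 30).
Expanding along the first row: (-39)(-2204) − (48)(1268) + (8)(-3298) = -1292.
Nonzero ⇒ not coplanar.

No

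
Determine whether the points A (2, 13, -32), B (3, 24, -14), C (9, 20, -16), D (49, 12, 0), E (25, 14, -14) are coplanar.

Yes

The plane through A, B, C has normal n = AB × AC = (50, 110, -70) and equation n·P = 3770.
Checking the remaining points: n·D = 3770, n·E = 3770.
All equal 3770, so all 5 points lie in one plane.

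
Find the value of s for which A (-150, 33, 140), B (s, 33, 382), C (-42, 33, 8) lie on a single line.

Collinearity requires AB × AC = 0; each component is linear in s.
The y-component gives (132)s + (45936) = 0, so s = -348.
The remaining components then also vanish.

-348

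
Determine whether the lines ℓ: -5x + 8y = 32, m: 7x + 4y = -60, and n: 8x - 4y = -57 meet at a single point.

No

Intersecting ℓ and m: solving the 2×2 system gives (x, y) = (-8, -1).
Substitute into n: (8)(-8) + (-4)(-1) = -60.
But n requires -57 ≠ -60, so the three lines have no common point.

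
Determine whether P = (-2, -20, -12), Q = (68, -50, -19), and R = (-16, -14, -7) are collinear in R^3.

No

PQ = (70, -30, -7), PR = (-14, 6, 5).
Comparing components 2 and 3: (-30)(5) − (-7)(6) = -108 ≠ 0, so PQ and PR are not parallel and the points are not collinear.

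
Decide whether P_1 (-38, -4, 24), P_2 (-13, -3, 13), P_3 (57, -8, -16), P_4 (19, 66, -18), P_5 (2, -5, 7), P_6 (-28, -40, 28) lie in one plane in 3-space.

No

The plane through P_1, P_2, P_3 has normal n = P_1P_2 × P_1P_3 = (-84, -45, -195) and equation n·P = -1308.
Checking the remaining points: n·P_4 = -1056, n·P_5 = -1308, n·P_6 = -1308.
Since n·P_4 = -1056 ≠ -1308, P_4 is off the plane and the points are not all coplanar.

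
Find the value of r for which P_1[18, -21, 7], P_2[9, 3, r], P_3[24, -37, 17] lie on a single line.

-8

Collinearity requires P_1P_2 × P_1P_3 = 0; each component is linear in r.
The x-component gives (16)r + (128) = 0, so r = -8.
The remaining components then also vanish.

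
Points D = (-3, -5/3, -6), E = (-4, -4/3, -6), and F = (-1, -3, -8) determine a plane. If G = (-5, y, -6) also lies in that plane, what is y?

Coplanarity requires DE · (DF × DG) = 0.
DE = (-1, 1/3, 0), DF = (2, -4/3, -2); the triple product is linear in y with coefficient -2 and constant term -2.
Setting it to zero: y = -1.

-1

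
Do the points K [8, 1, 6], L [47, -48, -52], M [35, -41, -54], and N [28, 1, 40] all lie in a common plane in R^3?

No

With K as base: KL = (39, -49, -58), KM = (27, -42, -60), KN = (20, 0, 34).
KM × KN = (-1428, -2118, 840).
KL · (KM × KN) = -630.
Since -630 ≠ 0, the four points are not coplanar.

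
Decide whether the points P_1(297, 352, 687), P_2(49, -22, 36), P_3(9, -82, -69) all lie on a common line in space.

P_1P_2 = (-248, -374, -651), P_1P_3 = (-288, -434, -756).
P_1P_2 × P_1P_3 = (210, 0, -80).
The cross product is nonzero, so the points do not lie on one line.

No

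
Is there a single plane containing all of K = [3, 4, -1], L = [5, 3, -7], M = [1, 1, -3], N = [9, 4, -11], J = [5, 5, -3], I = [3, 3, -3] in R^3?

The plane through K, L, M has normal n = KL × KM = (-16, 16, -8) and equation n·P = 24.
Checking the remaining points: n·N = 8, n·J = 24, n·I = 24.
Since n·N = 8 ≠ 24, N is off the plane and the points are not all coplanar.

No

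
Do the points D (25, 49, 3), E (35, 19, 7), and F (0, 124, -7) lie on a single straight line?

Yes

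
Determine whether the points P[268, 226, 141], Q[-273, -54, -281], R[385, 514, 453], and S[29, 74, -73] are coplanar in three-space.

With P as base: PQ = (-541, -280, -422), PR = (117, 288, 312), PS = (-239, -152, -214).
PR × PS = (-14208, -49530, 51048).
PQ · (PR × PS) = 12672.
Since 12672 ≠ 0, the four points are not coplanar.

No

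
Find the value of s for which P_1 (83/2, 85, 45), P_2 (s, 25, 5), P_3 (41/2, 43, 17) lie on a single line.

Direction P_1P_3 = (-21, -42, -28). From the y-coordinate of P_2, the parameter along the line is τ = (25 − 85)/(-42) = 10/7.
Then s = 83/2 + 10/7·(-21) = 23/2.

23/2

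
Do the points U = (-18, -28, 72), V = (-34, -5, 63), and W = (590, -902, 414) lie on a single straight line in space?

Yes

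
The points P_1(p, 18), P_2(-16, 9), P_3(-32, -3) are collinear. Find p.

-4

Collinearity: (P_1 − P_2) must be parallel to (P_3 − P_2) = (-16, -12).
Cross-multiplying the components: (p − (-16))·(-12) = (9)·(-16).
Solving gives p = -4.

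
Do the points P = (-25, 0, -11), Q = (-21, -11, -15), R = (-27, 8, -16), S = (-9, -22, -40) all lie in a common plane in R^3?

With P as base: PQ = (4, -11, -4), PR = (-2, 8, -5), PS = (16, -22, -29).
PR × PS = (-342, -138, -84).
PQ · (PR × PS) = 486.
Since 486 ≠ 0, the four points are not coplanar.

No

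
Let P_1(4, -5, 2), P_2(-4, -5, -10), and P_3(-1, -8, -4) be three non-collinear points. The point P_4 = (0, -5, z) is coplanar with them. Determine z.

-4

The plane through P_1, P_2, P_3 has equation −36x + 12y + 24z = -156.
Substituting P_4: (24)z + (-60) = -156, so z = -4.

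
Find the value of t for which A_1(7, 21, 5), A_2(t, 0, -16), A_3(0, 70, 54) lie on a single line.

Collinearity requires A_1A_2 × A_1A_3 = 0; each component is linear in t.
The y-component gives (-49)t + (490) = 0, so t = 10.
The remaining components then also vanish.

10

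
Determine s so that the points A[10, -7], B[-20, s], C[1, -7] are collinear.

-7

Collinearity: (B − A) must be parallel to (C − A) = (-9, 0).
Cross-multiplying the components: (s − (-7))·(-9) = (-30)·(0).
Solving gives s = -7.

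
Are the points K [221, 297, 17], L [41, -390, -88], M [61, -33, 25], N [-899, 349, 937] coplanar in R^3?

No

A normal to the plane through K, L, M is n = KL × KM = (-40146, 18240, -50520).
The plane has equation n·P = -4313826. For N: n·N = -4880226.
-4880226 ≠ -4313826, so N is off the plane.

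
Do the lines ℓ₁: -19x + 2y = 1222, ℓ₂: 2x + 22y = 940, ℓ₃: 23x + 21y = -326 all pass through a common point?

Intersecting ℓ₁ and ℓ₂: solving the 2×2 system gives (x, y) = (-12502/211, 10152/211).
Substitute into ℓ₃: (23)(-12502/211) + (21)(10152/211) = -74354/211.
But ℓ₃ requires -326 ≠ -74354/211, so the three lines have no common point.

No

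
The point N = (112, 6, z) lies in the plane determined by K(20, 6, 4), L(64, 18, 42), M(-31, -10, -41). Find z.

72

A normal to the plane is n = KL × KM = (68, 42, -92).
N lies in the plane iff n · KN = 0.
This gives (-92)z + (6624) = 0, so z = 72.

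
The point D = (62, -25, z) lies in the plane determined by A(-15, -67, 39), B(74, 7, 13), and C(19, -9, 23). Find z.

21

Coplanarity requires AB · (AC × AD) = 0.
AB = (89, 74, -26), AC = (34, 58, -16); the triple product is linear in z with coefficient 2646 and constant term -55566.
Setting it to zero: z = 21.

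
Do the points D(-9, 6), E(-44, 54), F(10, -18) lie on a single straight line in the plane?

DE = (-35, 48), DF = (19, -24).
det[DE; DF] = (-35)(-24) − (48)(19) = -72.
The determinant is nonzero, so they are not collinear.

No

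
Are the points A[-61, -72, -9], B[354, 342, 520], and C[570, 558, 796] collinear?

AB = (415, 414, 529), AC = (631, 630, 805).
AB × AC = (0, -276, 216).
The cross product is nonzero, so the points do not lie on one line.

No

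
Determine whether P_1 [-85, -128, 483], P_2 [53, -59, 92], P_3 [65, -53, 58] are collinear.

Yes

P_1P_2 = (138, 69, -391), P_1P_3 = (150, 75, -425).
Each component of P_1P_3 is 25/23 times the corresponding component of P_1P_2, so P_1P_3 = 25/23·P_1P_2 and the points are collinear.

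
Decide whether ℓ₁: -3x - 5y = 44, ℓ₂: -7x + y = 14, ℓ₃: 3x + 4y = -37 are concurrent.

Yes

Intersecting ℓ₁ and ℓ₂: solving the 2×2 system gives (x, y) = (-3, -7).
Substitute into ℓ₃: (3)(-3) + (4)(-7) = -37.
This equals -37, so (-3, -7) lies on all three lines and they are concurrent.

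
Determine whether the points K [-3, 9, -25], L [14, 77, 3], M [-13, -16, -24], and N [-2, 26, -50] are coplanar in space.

A normal to the plane through K, L, M is n = KL × KM = (768, -297, 255).
The plane has equation n·P = -11352. For N: n·N = -22008.
-22008 ≠ -11352, so N is off the plane.

No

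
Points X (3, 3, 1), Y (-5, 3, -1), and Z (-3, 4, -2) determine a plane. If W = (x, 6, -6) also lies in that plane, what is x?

-7

The plane through X, Y, Z has equation 2x − 12y − 8z = -38.
Substituting W: (2)x + (-24) = -38, so x = -7.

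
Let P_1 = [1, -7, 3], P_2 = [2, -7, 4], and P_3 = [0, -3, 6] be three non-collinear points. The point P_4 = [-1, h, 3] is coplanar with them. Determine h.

-5

A normal to the plane is n = P_1P_2 × P_1P_3 = (-4, -4, 4).
P_4 lies in the plane iff n · P_1P_4 = 0.
This gives (-4)h + (-20) = 0, so h = -5.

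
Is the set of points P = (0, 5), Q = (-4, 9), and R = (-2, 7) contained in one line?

Yes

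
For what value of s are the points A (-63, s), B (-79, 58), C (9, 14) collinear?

Collinearity: (A − B) must be parallel to (C − B) = (88, -44).
Cross-multiplying the components: (s − 58)·(88) = (16)·(-44).
Solving gives s = 50.

50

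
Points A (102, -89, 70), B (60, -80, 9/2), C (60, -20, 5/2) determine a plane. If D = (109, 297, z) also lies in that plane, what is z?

68

A normal to the plane is n = AB × AC = (3912, -84, -2520).
D lies in the plane iff n · AD = 0.
This gives (-2520)z + (171360) = 0, so z = 68.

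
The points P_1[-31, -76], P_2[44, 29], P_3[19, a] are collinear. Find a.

Collinearity: (P_3 − P_1) must be parallel to (P_2 − P_1) = (75, 105).
Cross-multiplying the components: (a − (-76))·(75) = (50)·(105).
Solving gives a = -6.

-6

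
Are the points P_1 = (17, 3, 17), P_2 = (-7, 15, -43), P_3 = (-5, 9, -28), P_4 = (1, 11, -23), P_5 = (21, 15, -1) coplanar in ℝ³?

Yes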